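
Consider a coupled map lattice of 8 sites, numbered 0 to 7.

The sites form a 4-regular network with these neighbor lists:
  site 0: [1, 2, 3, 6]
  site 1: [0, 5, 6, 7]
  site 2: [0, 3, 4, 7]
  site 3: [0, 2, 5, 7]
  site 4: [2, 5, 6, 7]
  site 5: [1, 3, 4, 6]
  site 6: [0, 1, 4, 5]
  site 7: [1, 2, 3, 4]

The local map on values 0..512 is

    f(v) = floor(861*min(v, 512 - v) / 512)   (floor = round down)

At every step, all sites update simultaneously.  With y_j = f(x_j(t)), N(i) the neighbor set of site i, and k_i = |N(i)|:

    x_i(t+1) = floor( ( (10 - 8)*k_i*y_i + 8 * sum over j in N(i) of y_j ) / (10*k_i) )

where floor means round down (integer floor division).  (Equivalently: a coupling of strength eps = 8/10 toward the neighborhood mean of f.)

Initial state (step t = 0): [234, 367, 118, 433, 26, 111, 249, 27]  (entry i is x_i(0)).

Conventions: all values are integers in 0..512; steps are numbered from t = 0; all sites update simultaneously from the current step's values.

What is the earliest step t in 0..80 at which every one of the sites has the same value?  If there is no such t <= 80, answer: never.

Simulating step by step:
t=0: [234, 367, 118, 433, 26, 111, 249, 27]  (not all equal)
t=1: [276, 257, 162, 190, 178, 204, 256, 132]  (not all equal)
t=2: [369, 363, 301, 310, 313, 363, 379, 307]  (not all equal)
t=3: [281, 261, 322, 305, 301, 279, 259, 324]  (not all equal)
t=4: [380, 388, 345, 352, 361, 388, 396, 351]  (not all equal)
t=5: [234, 220, 258, 249, 241, 226, 217, 256]  (not all equal)
t=6: [394, 387, 414, 409, 401, 387, 382, 409]  (not all equal)
t=7: [192, 201, 178, 183, 190, 199, 204, 181]  (not all equal)
t=8: [321, 328, 310, 313, 319, 328, 331, 313]  (not all equal)
t=9: [321, 315, 330, 327, 322, 316, 313, 328]  (not all equal)
t=10: [320, 324, 313, 315, 319, 324, 326, 315]  (not all equal)
t=11: [323, 319, 328, 326, 323, 319, 318, 327]  (not all equal)
t=12: [317, 320, 313, 314, 317, 320, 321, 314]  (not all equal)
t=13: [327, 324, 330, 329, 327, 324, 323, 329]  (not all equal)
t=14: [311, 313, 308, 309, 311, 313, 314, 309]  (not all equal)
t=15: [337, 335, 340, 339, 337, 335, 335, 339]  (not all equal)
t=16: [293, 295, 291, 292, 293, 295, 295, 292]  (not all equal)
t=17: [367, 365, 369, 368, 367, 365, 365, 368]  (not all equal)
t=18: [243, 245, 242, 242, 243, 245, 245, 242]  (not all equal)
t=19: [408, 410, 406, 407, 408, 410, 410, 407]  (not all equal)
t=20: [174, 172, 175, 175, 174, 172, 172, 175]  (not all equal)
t=21: [291, 290, 293, 292, 291, 290, 290, 292]  (not all equal)
t=22: [370, 371, 369, 370, 370, 371, 372, 370]  (not all equal)
t=23: [237, 237, 238, 238, 237, 237, 237, 238]  (not all equal)
t=24: [398, 398, 399, 399, 398, 398, 398, 399]  (not all equal)
t=25: [190, 190, 190, 190, 190, 190, 191, 190]  (not all equal)
t=26: [319, 319, 319, 319, 319, 319, 319, 319]  (all equal)

Answer: 26
Key observation: Synchronization is absorbing here: once all sites are equal they stay equal, and step 26 is the first all-equal step.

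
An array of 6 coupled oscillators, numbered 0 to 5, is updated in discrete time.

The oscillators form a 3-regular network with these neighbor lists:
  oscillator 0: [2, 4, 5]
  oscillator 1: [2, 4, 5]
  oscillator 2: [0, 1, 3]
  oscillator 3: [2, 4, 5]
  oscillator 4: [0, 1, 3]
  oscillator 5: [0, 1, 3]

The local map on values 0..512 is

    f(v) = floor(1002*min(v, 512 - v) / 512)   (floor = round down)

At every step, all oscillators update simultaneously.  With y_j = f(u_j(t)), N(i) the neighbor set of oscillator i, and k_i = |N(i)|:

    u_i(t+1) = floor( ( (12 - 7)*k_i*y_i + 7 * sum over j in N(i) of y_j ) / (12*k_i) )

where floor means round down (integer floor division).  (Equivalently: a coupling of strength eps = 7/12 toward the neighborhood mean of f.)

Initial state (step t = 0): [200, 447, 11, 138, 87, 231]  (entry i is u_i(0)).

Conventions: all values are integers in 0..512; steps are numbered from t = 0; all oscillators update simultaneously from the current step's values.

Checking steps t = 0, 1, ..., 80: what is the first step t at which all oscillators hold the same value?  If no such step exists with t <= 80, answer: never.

Answer: 34
Key observation: Synchronization is absorbing here: once all oscillators are equal they stay equal, and step 34 is the first all-equal step.

Derivation:
t=0: [200, 447, 11, 138, 87, 231]  (not all equal)
t=1: [287, 177, 161, 237, 224, 341]  (not all equal)
t=2: [394, 355, 374, 404, 425, 382]  (not all equal)
t=3: [230, 262, 257, 222, 216, 251]  (not all equal)
t=4: [462, 478, 474, 455, 442, 471]  (not all equal)
t=5: [96, 83, 84, 102, 109, 86]  (not all equal)
t=6: [183, 173, 174, 188, 195, 176]  (not all equal)
t=7: [356, 347, 348, 360, 365, 350]  (not all equal)
t=8: [306, 313, 313, 303, 299, 311]  (not all equal)
t=9: [400, 395, 395, 403, 406, 397]  (not all equal)
t=10: [219, 223, 223, 217, 214, 222]  (not all equal)
t=11: [428, 432, 432, 427, 424, 431]  (not all equal)
t=12: [162, 159, 159, 163, 166, 160]  (not all equal)
t=13: [316, 313, 313, 316, 318, 314]  (not all equal)
t=14: [384, 386, 386, 384, 382, 385]  (not all equal)
t=15: [249, 247, 247, 249, 250, 248]  (not all equal)
t=16: [486, 484, 484, 486, 487, 485]  (not all equal)
t=17: [50, 52, 52, 50, 49, 51]  (not all equal)
t=18: [97, 99, 99, 97, 96, 98]  (not all equal)
t=19: [189, 191, 191, 189, 188, 190]  (not all equal)
t=20: [369, 371, 371, 369, 368, 370]  (not all equal)
t=21: [278, 276, 276, 278, 279, 277]  (not all equal)
t=22: [457, 459, 459, 457, 456, 458]  (not all equal)
t=23: [106, 104, 104, 106, 107, 105]  (not all equal)
t=24: [206, 204, 204, 206, 207, 205]  (not all equal)
t=25: [402, 400, 400, 402, 403, 401]  (not all equal)
t=26: [215, 217, 217, 215, 214, 216]  (not all equal)
t=27: [420, 422, 422, 420, 419, 421]  (not all equal)
t=28: [179, 177, 177, 179, 180, 178]  (not all equal)
t=29: [349, 347, 347, 349, 350, 348]  (not all equal)
t=30: [318, 320, 320, 318, 318, 319]  (not all equal)
t=31: [377, 376, 376, 377, 378, 377]  (not all equal)
t=32: [264, 264, 265, 264, 263, 264]  (not all equal)
t=33: [485, 485, 484, 485, 485, 485]  (not all equal)
t=34: [52, 52, 52, 52, 52, 52]  (all equal)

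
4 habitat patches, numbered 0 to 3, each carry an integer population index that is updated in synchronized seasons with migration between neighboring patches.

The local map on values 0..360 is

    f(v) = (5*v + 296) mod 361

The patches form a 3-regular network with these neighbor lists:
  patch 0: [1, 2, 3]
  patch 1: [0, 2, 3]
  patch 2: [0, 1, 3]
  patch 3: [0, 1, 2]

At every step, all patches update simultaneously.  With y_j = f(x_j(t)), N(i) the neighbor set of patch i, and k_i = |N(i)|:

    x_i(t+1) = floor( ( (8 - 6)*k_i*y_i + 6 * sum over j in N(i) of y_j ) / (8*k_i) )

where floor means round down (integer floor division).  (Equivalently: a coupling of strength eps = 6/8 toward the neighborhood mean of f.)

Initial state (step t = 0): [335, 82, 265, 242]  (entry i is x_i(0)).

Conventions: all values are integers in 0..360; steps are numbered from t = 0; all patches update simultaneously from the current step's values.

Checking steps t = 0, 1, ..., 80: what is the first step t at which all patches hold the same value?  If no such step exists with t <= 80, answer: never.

Answer: 1
Key observation: Synchronization is absorbing here: once all patches are equal they stay equal, and step 1 is the first all-equal step.

Derivation:
t=0: [335, 82, 265, 242]  (not all equal)
t=1: [187, 187, 187, 187]  (all equal)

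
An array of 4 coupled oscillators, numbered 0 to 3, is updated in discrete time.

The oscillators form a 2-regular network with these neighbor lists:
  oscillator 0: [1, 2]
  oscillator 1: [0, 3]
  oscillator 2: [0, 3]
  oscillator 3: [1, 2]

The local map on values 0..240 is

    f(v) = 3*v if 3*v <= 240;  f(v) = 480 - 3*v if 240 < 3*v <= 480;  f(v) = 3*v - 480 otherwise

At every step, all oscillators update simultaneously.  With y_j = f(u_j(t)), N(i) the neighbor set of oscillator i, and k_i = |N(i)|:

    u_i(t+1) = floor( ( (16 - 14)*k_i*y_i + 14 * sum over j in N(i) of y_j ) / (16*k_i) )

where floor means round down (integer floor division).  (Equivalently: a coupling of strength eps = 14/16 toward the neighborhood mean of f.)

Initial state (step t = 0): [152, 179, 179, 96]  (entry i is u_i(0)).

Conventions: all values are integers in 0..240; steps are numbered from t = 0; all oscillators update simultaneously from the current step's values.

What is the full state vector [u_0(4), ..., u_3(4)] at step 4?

Simulating step by step:
t=0: [152, 179, 179, 96]
t=1: [52, 101, 101, 73]
t=2: [174, 186, 186, 182]
t=3: [73, 57, 57, 76]
t=4: [177, 216, 216, 178]

Answer: [177, 216, 216, 178]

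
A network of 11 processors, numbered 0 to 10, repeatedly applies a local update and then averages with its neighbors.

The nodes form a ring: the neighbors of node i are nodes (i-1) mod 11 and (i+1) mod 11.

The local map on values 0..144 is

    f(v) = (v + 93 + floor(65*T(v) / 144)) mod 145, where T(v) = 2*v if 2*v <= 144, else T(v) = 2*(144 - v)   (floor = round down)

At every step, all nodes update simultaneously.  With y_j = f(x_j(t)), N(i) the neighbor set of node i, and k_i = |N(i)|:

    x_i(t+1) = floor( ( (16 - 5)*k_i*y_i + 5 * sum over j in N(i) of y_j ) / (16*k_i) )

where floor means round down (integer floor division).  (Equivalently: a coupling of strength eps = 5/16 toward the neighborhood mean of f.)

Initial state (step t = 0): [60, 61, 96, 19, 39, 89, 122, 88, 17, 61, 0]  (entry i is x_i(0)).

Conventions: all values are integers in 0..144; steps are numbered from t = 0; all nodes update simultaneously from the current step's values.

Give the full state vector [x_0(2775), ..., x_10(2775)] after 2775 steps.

Simulating step by step:
t=0: [60, 61, 96, 19, 39, 89, 122, 88, 17, 61, 0]
t=1: [67, 67, 89, 105, 48, 76, 88, 92, 109, 78, 83]
t=2: [76, 76, 84, 80, 53, 77, 85, 86, 87, 85, 84]
t=3: [85, 85, 85, 79, 59, 79, 85, 86, 86, 86, 85]
t=4: [86, 86, 85, 81, 67, 81, 85, 86, 86, 86, 86]
t=5: [86, 86, 85, 83, 78, 83, 85, 86, 86, 86, 86]
t=6: [86, 86, 86, 85, 85, 85, 86, 86, 86, 86, 86]
t=7: [86, 86, 86, 86, 86, 86, 86, 86, 86, 86, 86]
t=8: [86, 86, 86, 86, 86, 86, 86, 86, 86, 86, 86]

Answer: [86, 86, 86, 86, 86, 86, 86, 86, 86, 86, 86]
Key observation: The state at step 7, [86, 86, 86, 86, 86, 86, 86, 86, 86, 86, 86], reappears at step 8: the system is in a cycle of period 1 from step 7 on.  Therefore the state at step 2775 equals the state at step 7 + ((2775 - 7) mod 1) = 7, which is [86, 86, 86, 86, 86, 86, 86, 86, 86, 86, 86].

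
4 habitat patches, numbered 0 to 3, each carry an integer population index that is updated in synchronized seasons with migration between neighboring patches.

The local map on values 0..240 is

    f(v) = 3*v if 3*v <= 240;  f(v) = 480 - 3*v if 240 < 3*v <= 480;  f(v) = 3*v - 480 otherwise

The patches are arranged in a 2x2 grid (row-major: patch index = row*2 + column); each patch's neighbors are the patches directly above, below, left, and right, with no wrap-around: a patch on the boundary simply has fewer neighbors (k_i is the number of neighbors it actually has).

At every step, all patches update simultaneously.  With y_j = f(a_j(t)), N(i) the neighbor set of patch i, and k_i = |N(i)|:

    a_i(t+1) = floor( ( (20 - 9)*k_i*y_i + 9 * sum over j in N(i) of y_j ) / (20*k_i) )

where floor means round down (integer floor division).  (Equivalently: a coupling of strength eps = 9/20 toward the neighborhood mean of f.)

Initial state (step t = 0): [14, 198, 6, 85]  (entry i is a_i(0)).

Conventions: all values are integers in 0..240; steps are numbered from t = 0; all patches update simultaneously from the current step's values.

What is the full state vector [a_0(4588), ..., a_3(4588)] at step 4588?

Answer: [177, 177, 177, 177]
Key observation: The state at step 26, [87, 87, 87, 87], reappears at step 34: the system is in a cycle of period 8 from step 26 on.  Therefore the state at step 4588 equals the state at step 26 + ((4588 - 26) mod 8) = 28, which is [177, 177, 177, 177].

Derivation:
t=0: [14, 198, 6, 85]
t=1: [52, 122, 69, 153]
t=2: [158, 102, 153, 83]
t=3: [47, 149, 64, 170]
t=4: [128, 56, 144, 67]
t=5: [101, 159, 93, 159]
t=6: [143, 42, 151, 47]
t=7: [62, 112, 58, 111]
t=8: [173, 154, 170, 152]
t=9: [32, 24, 30, 24]
t=10: [89, 77, 87, 76]
t=11: [218, 226, 219, 226]
t=12: [180, 192, 181, 193]
t=13: [68, 88, 70, 90]
t=14: [208, 211, 208, 211]
t=15: [146, 150, 146, 150]
t=16: [39, 32, 39, 32]
t=17: [112, 100, 112, 100]
t=18: [152, 171, 152, 171]
t=19: [26, 30, 26, 30]
t=20: [80, 87, 80, 87]
t=21: [235, 223, 235, 223]
t=22: [216, 197, 216, 197]
t=23: [155, 123, 155, 123]
t=24: [36, 89, 36, 89]
t=25: [131, 189, 131, 189]
t=26: [87, 87, 87, 87]
t=27: [219, 219, 219, 219]
t=28: [177, 177, 177, 177]
t=29: [51, 51, 51, 51]
t=30: [153, 153, 153, 153]
t=31: [21, 21, 21, 21]
t=32: [63, 63, 63, 63]
t=33: [189, 189, 189, 189]
t=34: [87, 87, 87, 87]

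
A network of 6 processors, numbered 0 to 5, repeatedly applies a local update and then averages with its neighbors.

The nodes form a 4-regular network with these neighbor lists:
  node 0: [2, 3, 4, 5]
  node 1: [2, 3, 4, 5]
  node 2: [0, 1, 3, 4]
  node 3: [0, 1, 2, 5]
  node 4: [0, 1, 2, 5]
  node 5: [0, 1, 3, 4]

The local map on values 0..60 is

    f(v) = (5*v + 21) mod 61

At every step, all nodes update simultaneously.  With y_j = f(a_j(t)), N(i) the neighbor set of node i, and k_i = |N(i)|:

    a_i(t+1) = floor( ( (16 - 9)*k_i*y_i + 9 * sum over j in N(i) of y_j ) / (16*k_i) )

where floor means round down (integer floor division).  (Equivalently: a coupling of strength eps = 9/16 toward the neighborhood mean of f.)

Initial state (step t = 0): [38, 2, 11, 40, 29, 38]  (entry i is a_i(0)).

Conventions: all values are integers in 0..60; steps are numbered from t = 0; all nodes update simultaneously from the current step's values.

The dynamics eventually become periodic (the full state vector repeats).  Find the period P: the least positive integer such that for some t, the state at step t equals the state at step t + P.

Answer: 5
Key observation: The state at step 73, [4, 4, 4, 6, 6, 4], reappears at step 78 — and no state repeats earlier — so the cycle the system enters has period 5.

Derivation:
t=0: [38, 2, 11, 40, 29, 38]
t=1: [29, 31, 26, 30, 33, 32]
t=2: [38, 43, 33, 47, 27, 46]
t=3: [20, 31, 19, 18, 27, 20]
t=4: [54, 51, 51, 54, 47, 54]
t=5: [39, 33, 33, 42, 27, 39]
t=6: [31, 17, 17, 31, 25, 31]
t=7: [48, 44, 44, 51, 38, 48]
t=8: [26, 44, 44, 35, 33, 26]
t=9: [27, 39, 39, 30, 25, 27]
t=10: [34, 34, 34, 40, 29, 34]
t=11: [17, 17, 17, 21, 23, 17]
t=12: [34, 34, 34, 27, 31, 34]
t=13: [18, 18, 18, 19, 28, 18]
t=14: [49, 49, 49, 52, 45, 49]
t=15: [21, 21, 21, 28, 13, 21]
t=16: [11, 11, 11, 19, 13, 11]
t=17: [22, 22, 22, 32, 19, 22]
t=18: [22, 22, 22, 30, 29, 22]
t=19: [19, 19, 19, 26, 24, 19]
t=20: [46, 46, 46, 43, 39, 46]
t=21: [17, 17, 17, 27, 18, 17]
t=22: [44, 44, 44, 40, 47, 44]
t=23: [48, 48, 48, 49, 37, 48]
t=24: [18, 18, 18, 19, 19, 18]
t=25: [51, 51, 51, 52, 52, 51]
t=26: [33, 33, 33, 34, 34, 33]
t=27: [4, 4, 4, 5, 5, 4]
t=28: [42, 42, 42, 43, 43, 42]
t=29: [49, 49, 49, 50, 50, 49]
t=30: [23, 23, 23, 24, 24, 23]
t=31: [15, 15, 15, 16, 16, 15]
t=32: [36, 36, 36, 37, 37, 36]
t=33: [19, 19, 19, 20, 20, 19]
t=34: [56, 56, 56, 57, 57, 56]
t=35: [41, 41, 41, 32, 32, 41]
t=36: [47, 47, 47, 50, 50, 47]
t=37: [16, 16, 16, 18, 18, 16]
t=38: [42, 42, 42, 44, 44, 42]
t=39: [50, 50, 50, 52, 52, 50]
t=40: [29, 29, 29, 31, 31, 29]
t=41: [46, 46, 46, 48, 48, 46]
t=42: [9, 9, 9, 11, 11, 9]
t=43: [7, 7, 7, 9, 9, 7]
t=44: [41, 41, 41, 33, 33, 41]
t=45: [31, 31, 31, 25, 25, 31]
t=46: [45, 45, 45, 40, 40, 45]
t=47: [12, 12, 12, 17, 17, 12]
t=48: [27, 27, 27, 30, 30, 27]
t=49: [38, 38, 38, 40, 40, 38]
t=50: [30, 30, 30, 32, 32, 30]
t=51: [51, 51, 51, 53, 53, 51]
t=52: [34, 34, 34, 36, 36, 34]
t=53: [10, 10, 10, 12, 12, 10]
t=54: [12, 12, 12, 14, 14, 12]
t=55: [22, 22, 22, 24, 24, 22]
t=56: [11, 11, 11, 13, 13, 11]
t=57: [17, 17, 17, 19, 19, 17]
t=58: [47, 47, 47, 49, 49, 47]
t=59: [14, 14, 14, 16, 16, 14]
t=60: [32, 32, 32, 34, 34, 32]
t=61: [44, 44, 44, 36, 36, 44]
t=62: [46, 46, 46, 40, 40, 46]
t=63: [15, 15, 15, 20, 20, 15]
t=64: [42, 42, 42, 45, 45, 42]
t=65: [35, 35, 35, 27, 27, 35]
t=66: [18, 18, 18, 22, 22, 18]
t=67: [38, 38, 38, 32, 32, 38]
t=68: [36, 36, 36, 41, 41, 36]
t=69: [25, 25, 25, 28, 28, 25]
t=70: [28, 28, 28, 30, 30, 28]
t=71: [41, 41, 41, 43, 43, 41]
t=72: [45, 45, 45, 47, 47, 45]
t=73: [4, 4, 4, 6, 6, 4]
t=74: [43, 43, 43, 45, 45, 43]
t=75: [38, 38, 38, 30, 30, 38]
t=76: [33, 33, 33, 37, 37, 33]
t=77: [8, 8, 8, 11, 11, 8]
t=78: [4, 4, 4, 6, 6, 4]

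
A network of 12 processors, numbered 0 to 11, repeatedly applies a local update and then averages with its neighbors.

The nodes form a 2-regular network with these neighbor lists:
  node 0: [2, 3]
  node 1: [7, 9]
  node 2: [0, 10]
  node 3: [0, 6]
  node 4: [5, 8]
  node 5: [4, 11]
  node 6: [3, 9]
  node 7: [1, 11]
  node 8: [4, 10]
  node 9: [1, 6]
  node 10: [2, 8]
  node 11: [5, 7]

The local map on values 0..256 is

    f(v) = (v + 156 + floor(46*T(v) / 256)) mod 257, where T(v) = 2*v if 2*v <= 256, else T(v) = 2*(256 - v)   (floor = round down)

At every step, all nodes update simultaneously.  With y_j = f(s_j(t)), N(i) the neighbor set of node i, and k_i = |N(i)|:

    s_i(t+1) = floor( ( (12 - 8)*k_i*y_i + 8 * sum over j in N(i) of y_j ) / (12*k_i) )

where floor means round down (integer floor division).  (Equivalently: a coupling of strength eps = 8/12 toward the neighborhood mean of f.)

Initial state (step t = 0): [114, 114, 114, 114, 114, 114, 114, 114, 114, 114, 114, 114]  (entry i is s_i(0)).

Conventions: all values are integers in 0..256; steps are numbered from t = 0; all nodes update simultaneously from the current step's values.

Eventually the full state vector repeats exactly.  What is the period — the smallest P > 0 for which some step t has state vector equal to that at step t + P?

Answer: 10
Key observation: The state at step 13, [135, 135, 135, 135, 135, 135, 135, 135, 135, 135, 135, 135], reappears at step 23 — and no state repeats earlier — so the cycle the system enters has period 10.

Derivation:
t=0: [114, 114, 114, 114, 114, 114, 114, 114, 114, 114, 114, 114]
t=1: [53, 53, 53, 53, 53, 53, 53, 53, 53, 53, 53, 53]
t=2: [228, 228, 228, 228, 228, 228, 228, 228, 228, 228, 228, 228]
t=3: [137, 137, 137, 137, 137, 137, 137, 137, 137, 137, 137, 137]
t=4: [78, 78, 78, 78, 78, 78, 78, 78, 78, 78, 78, 78]
t=5: [5, 5, 5, 5, 5, 5, 5, 5, 5, 5, 5, 5]
t=6: [162, 162, 162, 162, 162, 162, 162, 162, 162, 162, 162, 162]
t=7: [94, 94, 94, 94, 94, 94, 94, 94, 94, 94, 94, 94]
t=8: [26, 26, 26, 26, 26, 26, 26, 26, 26, 26, 26, 26]
t=9: [191, 191, 191, 191, 191, 191, 191, 191, 191, 191, 191, 191]
t=10: [113, 113, 113, 113, 113, 113, 113, 113, 113, 113, 113, 113]
t=11: [52, 52, 52, 52, 52, 52, 52, 52, 52, 52, 52, 52]
t=12: [226, 226, 226, 226, 226, 226, 226, 226, 226, 226, 226, 226]
t=13: [135, 135, 135, 135, 135, 135, 135, 135, 135, 135, 135, 135]
t=14: [77, 77, 77, 77, 77, 77, 77, 77, 77, 77, 77, 77]
t=15: [3, 3, 3, 3, 3, 3, 3, 3, 3, 3, 3, 3]
t=16: [160, 160, 160, 160, 160, 160, 160, 160, 160, 160, 160, 160]
t=17: [93, 93, 93, 93, 93, 93, 93, 93, 93, 93, 93, 93]
t=18: [25, 25, 25, 25, 25, 25, 25, 25, 25, 25, 25, 25]
t=19: [189, 189, 189, 189, 189, 189, 189, 189, 189, 189, 189, 189]
t=20: [112, 112, 112, 112, 112, 112, 112, 112, 112, 112, 112, 112]
t=21: [51, 51, 51, 51, 51, 51, 51, 51, 51, 51, 51, 51]
t=22: [225, 225, 225, 225, 225, 225, 225, 225, 225, 225, 225, 225]
t=23: [135, 135, 135, 135, 135, 135, 135, 135, 135, 135, 135, 135]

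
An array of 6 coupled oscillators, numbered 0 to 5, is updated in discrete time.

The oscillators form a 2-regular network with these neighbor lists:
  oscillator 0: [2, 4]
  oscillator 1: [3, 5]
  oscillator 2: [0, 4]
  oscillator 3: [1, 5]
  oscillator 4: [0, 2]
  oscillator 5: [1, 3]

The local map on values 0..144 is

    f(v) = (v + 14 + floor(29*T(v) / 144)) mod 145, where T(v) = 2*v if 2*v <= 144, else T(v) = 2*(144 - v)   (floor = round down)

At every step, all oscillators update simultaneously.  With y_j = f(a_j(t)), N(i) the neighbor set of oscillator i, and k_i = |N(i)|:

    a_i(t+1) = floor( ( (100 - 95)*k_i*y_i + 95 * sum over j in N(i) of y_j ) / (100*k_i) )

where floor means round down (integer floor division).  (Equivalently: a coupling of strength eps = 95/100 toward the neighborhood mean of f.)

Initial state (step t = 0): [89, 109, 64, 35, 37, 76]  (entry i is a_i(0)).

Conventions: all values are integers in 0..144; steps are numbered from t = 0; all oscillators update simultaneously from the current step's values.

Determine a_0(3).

Answer: a_0(3) = 3

Derivation:
t=0: [89, 109, 64, 35, 37, 76]
t=1: [86, 92, 95, 123, 111, 100]
t=2: [132, 68, 130, 122, 126, 66]
t=3: [3, 124, 3, 109, 4, 125]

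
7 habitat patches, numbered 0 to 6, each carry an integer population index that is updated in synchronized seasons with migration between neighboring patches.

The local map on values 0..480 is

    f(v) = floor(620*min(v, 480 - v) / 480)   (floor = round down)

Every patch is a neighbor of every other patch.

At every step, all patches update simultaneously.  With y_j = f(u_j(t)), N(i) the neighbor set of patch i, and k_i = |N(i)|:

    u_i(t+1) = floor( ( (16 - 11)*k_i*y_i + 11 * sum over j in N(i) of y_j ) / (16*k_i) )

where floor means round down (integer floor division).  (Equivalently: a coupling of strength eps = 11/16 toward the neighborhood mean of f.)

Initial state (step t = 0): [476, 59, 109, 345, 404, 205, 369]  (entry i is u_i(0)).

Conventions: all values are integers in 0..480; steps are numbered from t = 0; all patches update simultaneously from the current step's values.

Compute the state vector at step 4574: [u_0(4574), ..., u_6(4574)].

Answer: [299, 299, 299, 299, 299, 299, 299]
Key observation: The state at step 18, [299, 299, 299, 299, 299, 299, 299], reappears at step 22: the system is in a cycle of period 4 from step 18 on.  Therefore the state at step 4574 equals the state at step 18 + ((4574 - 18) mod 4) = 18, which is [299, 299, 299, 299, 299, 299, 299].

Derivation:
t=0: [476, 59, 109, 345, 404, 205, 369]
t=1: [104, 118, 130, 137, 122, 155, 131]
t=2: [158, 162, 165, 167, 163, 171, 165]
t=3: [210, 211, 212, 212, 211, 213, 212]
t=4: [272, 272, 272, 272, 272, 273, 272]
t=5: [267, 267, 267, 267, 267, 267, 267]
t=6: [275, 275, 275, 275, 275, 275, 275]
t=7: [264, 264, 264, 264, 264, 264, 264]
t=8: [279, 279, 279, 279, 279, 279, 279]
t=9: [259, 259, 259, 259, 259, 259, 259]
t=10: [285, 285, 285, 285, 285, 285, 285]
t=11: [251, 251, 251, 251, 251, 251, 251]
t=12: [295, 295, 295, 295, 295, 295, 295]
t=13: [238, 238, 238, 238, 238, 238, 238]
t=14: [307, 307, 307, 307, 307, 307, 307]
t=15: [223, 223, 223, 223, 223, 223, 223]
t=16: [288, 288, 288, 288, 288, 288, 288]
t=17: [248, 248, 248, 248, 248, 248, 248]
t=18: [299, 299, 299, 299, 299, 299, 299]
t=19: [233, 233, 233, 233, 233, 233, 233]
t=20: [300, 300, 300, 300, 300, 300, 300]
t=21: [232, 232, 232, 232, 232, 232, 232]
t=22: [299, 299, 299, 299, 299, 299, 299]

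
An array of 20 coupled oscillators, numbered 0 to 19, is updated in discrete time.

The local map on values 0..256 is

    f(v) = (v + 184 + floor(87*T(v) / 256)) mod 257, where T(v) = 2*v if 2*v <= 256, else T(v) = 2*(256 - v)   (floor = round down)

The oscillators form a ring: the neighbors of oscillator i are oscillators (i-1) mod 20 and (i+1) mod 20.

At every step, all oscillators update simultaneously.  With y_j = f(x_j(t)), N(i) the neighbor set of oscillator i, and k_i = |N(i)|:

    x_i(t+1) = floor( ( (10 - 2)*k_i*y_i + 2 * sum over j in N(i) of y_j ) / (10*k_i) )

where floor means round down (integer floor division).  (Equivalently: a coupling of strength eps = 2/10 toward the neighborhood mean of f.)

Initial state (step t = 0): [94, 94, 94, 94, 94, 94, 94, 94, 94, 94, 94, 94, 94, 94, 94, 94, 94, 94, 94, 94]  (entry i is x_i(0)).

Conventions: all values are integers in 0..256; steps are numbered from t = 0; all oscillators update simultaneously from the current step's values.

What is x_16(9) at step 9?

Answer: x_16(9) = 148

Derivation:
t=0: [94, 94, 94, 94, 94, 94, 94, 94, 94, 94, 94, 94, 94, 94, 94, 94, 94, 94, 94, 94]
t=1: [84, 84, 84, 84, 84, 84, 84, 84, 84, 84, 84, 84, 84, 84, 84, 84, 84, 84, 84, 84]
t=2: [68, 68, 68, 68, 68, 68, 68, 68, 68, 68, 68, 68, 68, 68, 68, 68, 68, 68, 68, 68]
t=3: [41, 41, 41, 41, 41, 41, 41, 41, 41, 41, 41, 41, 41, 41, 41, 41, 41, 41, 41, 41]
t=4: [252, 252, 252, 252, 252, 252, 252, 252, 252, 252, 252, 252, 252, 252, 252, 252, 252, 252, 252, 252]
t=5: [181, 181, 181, 181, 181, 181, 181, 181, 181, 181, 181, 181, 181, 181, 181, 181, 181, 181, 181, 181]
t=6: [158, 158, 158, 158, 158, 158, 158, 158, 158, 158, 158, 158, 158, 158, 158, 158, 158, 158, 158, 158]
t=7: [151, 151, 151, 151, 151, 151, 151, 151, 151, 151, 151, 151, 151, 151, 151, 151, 151, 151, 151, 151]
t=8: [149, 149, 149, 149, 149, 149, 149, 149, 149, 149, 149, 149, 149, 149, 149, 149, 149, 149, 149, 149]
t=9: [148, 148, 148, 148, 148, 148, 148, 148, 148, 148, 148, 148, 148, 148, 148, 148, 148, 148, 148, 148]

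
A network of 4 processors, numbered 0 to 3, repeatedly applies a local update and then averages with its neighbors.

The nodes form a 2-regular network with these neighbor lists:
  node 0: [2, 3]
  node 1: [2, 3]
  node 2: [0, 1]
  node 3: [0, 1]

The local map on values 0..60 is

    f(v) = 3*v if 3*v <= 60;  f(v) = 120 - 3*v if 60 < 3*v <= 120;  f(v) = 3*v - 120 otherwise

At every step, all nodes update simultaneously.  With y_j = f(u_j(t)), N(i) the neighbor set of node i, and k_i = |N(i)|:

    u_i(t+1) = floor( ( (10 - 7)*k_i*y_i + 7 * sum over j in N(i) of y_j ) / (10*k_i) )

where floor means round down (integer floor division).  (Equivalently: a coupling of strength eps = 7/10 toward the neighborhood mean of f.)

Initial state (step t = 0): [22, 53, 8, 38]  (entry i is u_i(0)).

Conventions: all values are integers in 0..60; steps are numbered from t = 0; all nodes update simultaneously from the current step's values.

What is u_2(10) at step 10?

Answer: u_2(10) = 40

Derivation:
t=0: [22, 53, 8, 38]
t=1: [26, 22, 39, 34]
t=2: [19, 23, 34, 39]
t=3: [24, 22, 43, 38]
t=4: [19, 21, 38, 37]
t=5: [22, 22, 41, 42]
t=6: [19, 19, 38, 39]
t=7: [20, 20, 41, 40]
t=8: [19, 19, 42, 42]
t=9: [21, 21, 41, 41]
t=10: [19, 19, 40, 40]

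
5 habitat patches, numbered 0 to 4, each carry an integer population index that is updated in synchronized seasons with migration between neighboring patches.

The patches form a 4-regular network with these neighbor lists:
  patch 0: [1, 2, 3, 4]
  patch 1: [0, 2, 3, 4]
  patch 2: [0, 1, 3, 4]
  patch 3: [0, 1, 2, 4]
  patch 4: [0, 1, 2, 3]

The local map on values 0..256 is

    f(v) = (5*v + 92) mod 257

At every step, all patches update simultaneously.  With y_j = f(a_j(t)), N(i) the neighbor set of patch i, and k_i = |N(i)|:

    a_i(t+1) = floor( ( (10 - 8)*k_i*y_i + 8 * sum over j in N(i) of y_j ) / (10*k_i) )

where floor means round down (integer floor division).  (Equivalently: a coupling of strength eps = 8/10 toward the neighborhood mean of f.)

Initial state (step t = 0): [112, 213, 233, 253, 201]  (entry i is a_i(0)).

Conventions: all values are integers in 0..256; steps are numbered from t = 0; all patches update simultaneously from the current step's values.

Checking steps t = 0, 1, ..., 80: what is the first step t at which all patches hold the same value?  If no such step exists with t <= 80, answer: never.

Simulating step by step:
t=0: [112, 213, 233, 253, 201]  (not all equal)
t=1: [127, 127, 127, 127, 127]  (all equal)

Answer: 1
Key observation: Synchronization is absorbing here: once all patches are equal they stay equal, and step 1 is the first all-equal step.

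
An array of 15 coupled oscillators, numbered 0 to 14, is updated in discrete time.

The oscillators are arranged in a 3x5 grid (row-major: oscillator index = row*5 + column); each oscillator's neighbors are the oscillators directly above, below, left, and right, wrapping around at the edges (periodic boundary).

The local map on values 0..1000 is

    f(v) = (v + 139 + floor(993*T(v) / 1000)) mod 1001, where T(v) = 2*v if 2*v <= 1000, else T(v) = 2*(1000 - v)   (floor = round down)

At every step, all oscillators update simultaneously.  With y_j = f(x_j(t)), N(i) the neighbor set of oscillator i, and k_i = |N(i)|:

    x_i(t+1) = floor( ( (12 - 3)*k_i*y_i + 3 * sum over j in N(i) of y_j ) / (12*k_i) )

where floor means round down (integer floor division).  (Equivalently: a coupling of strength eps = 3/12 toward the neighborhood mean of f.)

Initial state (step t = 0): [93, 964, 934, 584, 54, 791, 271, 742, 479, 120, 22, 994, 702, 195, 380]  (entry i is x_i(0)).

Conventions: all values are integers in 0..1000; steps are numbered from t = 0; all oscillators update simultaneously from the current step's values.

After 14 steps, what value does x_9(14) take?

Answer: x_9(14) = 576

Derivation:
t=0: [93, 964, 934, 584, 54, 791, 271, 742, 479, 120, 22, 994, 702, 195, 380]
t=1: [375, 236, 248, 523, 333, 387, 776, 428, 560, 465, 226, 217, 414, 654, 311]
t=2: [322, 774, 799, 584, 190, 341, 414, 448, 555, 460, 697, 738, 440, 460, 171]
t=3: [177, 345, 366, 544, 642, 205, 367, 464, 559, 513, 408, 398, 445, 522, 622]
t=4: [610, 217, 281, 559, 516, 680, 285, 486, 575, 608, 407, 320, 455, 590, 512]
t=5: [529, 750, 886, 597, 601, 489, 862, 630, 556, 533, 370, 233, 509, 546, 591]
t=6: [561, 410, 315, 522, 540, 555, 350, 484, 570, 588, 342, 720, 602, 580, 528]
t=7: [533, 349, 188, 568, 588, 523, 258, 521, 563, 553, 254, 387, 499, 557, 567]
t=8: [587, 291, 648, 571, 551, 642, 787, 632, 571, 576, 801, 383, 607, 575, 585]
t=9: [496, 108, 463, 556, 573, 478, 340, 494, 555, 553, 366, 286, 507, 554, 536]
t=10: [577, 488, 532, 570, 567, 522, 279, 576, 578, 576, 345, 835, 636, 580, 567]
t=11: [537, 597, 587, 562, 562, 597, 857, 580, 554, 560, 252, 364, 497, 549, 538]
t=12: [603, 503, 551, 568, 572, 547, 323, 540, 574, 570, 789, 313, 585, 584, 608]
t=13: [529, 551, 580, 562, 556, 534, 193, 554, 559, 559, 366, 155, 522, 548, 518]
t=14: [575, 589, 559, 569, 578, 580, 683, 585, 572, 576, 323, 584, 601, 584, 582]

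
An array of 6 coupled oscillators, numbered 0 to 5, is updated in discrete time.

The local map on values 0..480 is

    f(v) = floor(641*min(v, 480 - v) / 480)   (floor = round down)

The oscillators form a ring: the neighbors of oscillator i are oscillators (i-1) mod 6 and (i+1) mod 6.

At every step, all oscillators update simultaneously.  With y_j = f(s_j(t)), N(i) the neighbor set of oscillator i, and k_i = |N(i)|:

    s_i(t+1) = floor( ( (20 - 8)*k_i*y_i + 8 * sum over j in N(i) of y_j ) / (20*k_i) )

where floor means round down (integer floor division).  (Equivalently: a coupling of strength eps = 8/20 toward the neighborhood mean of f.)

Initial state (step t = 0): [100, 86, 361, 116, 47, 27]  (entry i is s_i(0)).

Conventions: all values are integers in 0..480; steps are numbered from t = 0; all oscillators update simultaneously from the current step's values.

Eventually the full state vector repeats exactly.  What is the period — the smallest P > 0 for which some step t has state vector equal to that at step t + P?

Answer: 4
Key observation: The state at step 50, [237, 273, 310, 310, 273, 237], reappears at step 54 — and no state repeats earlier — so the cycle the system enters has period 4.

Derivation:
t=0: [100, 86, 361, 116, 47, 27]
t=1: [109, 126, 148, 136, 75, 60]
t=2: [136, 169, 188, 168, 112, 97]
t=3: [179, 221, 240, 214, 160, 143]
t=4: [240, 288, 308, 277, 222, 204]
t=5: [297, 263, 242, 267, 286, 286]
t=6: [256, 285, 304, 285, 264, 256]
t=7: [291, 262, 245, 260, 284, 296]
t=8: [258, 287, 304, 290, 264, 249]
t=9: [290, 260, 243, 256, 285, 301]
t=10: [258, 289, 308, 294, 263, 246]
t=11: [291, 258, 238, 252, 285, 304]
t=12: [257, 291, 310, 297, 263, 243]
t=13: [291, 256, 235, 249, 285, 306]
t=14: [257, 292, 309, 299, 264, 241]
t=15: [292, 255, 235, 247, 284, 308]
t=16: [256, 292, 310, 301, 264, 239]
t=17: [293, 255, 234, 246, 284, 308]
t=18: [255, 292, 309, 301, 264, 239]
t=19: [294, 256, 234, 246, 284, 309]
t=20: [254, 291, 309, 301, 264, 238]
t=21: [294, 257, 235, 246, 284, 308]
t=22: [254, 290, 309, 302, 264, 239]
t=23: [295, 257, 234, 245, 284, 309]
t=24: [253, 290, 309, 302, 264, 238]
t=25: [295, 258, 234, 245, 283, 308]
t=26: [253, 289, 309, 302, 266, 239]
t=27: [296, 259, 235, 244, 282, 309]
t=28: [251, 288, 309, 304, 267, 238]
t=29: [297, 260, 235, 243, 280, 308]
t=30: [250, 287, 309, 305, 269, 239]
t=31: [299, 261, 234, 241, 279, 309]
t=32: [248, 285, 309, 307, 270, 238]
t=33: [300, 263, 235, 240, 277, 308]
t=34: [247, 284, 309, 308, 272, 239]
t=35: [302, 264, 234, 238, 275, 309]
t=36: [245, 282, 308, 307, 272, 238]
t=37: [304, 266, 236, 239, 275, 308]
t=38: [243, 281, 309, 309, 273, 239]
t=39: [306, 267, 235, 237, 275, 309]
t=40: [241, 279, 307, 306, 272, 237]
t=41: [308, 270, 238, 240, 275, 308]
t=42: [239, 277, 310, 310, 273, 237]
t=43: [308, 271, 235, 236, 274, 308]
t=44: [239, 275, 306, 306, 273, 238]
t=45: [309, 274, 240, 240, 275, 309]
t=46: [237, 274, 311, 310, 273, 237]
t=47: [307, 273, 235, 236, 274, 308]
t=48: [239, 274, 306, 306, 273, 238]
t=49: [309, 275, 240, 240, 275, 309]
t=50: [237, 273, 310, 310, 273, 237]
t=51: [308, 274, 236, 236, 274, 308]
t=52: [238, 273, 307, 307, 273, 238]
t=53: [308, 275, 240, 240, 275, 308]
t=54: [237, 273, 310, 310, 273, 237]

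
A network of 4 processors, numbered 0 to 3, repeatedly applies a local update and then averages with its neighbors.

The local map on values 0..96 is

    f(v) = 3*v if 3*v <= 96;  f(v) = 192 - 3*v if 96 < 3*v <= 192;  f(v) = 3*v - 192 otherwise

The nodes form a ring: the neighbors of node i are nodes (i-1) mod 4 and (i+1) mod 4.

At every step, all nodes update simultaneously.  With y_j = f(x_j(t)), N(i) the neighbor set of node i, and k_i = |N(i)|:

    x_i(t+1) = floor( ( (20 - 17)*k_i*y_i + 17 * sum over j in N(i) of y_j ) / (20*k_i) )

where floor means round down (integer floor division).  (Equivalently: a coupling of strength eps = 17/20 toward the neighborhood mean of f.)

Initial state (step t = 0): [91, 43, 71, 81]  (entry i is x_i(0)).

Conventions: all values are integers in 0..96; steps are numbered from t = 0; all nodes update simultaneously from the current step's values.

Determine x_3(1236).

Simulating step by step:
t=0: [91, 43, 71, 81]
t=1: [60, 52, 51, 51]
t=2: [33, 27, 37, 27]
t=3: [82, 86, 81, 86]
t=4: [64, 54, 63, 54]
t=5: [25, 5, 25, 5]
t=6: [24, 66, 24, 66]
t=7: [15, 62, 15, 62]
t=8: [11, 39, 11, 39]
t=9: [68, 39, 68, 39]
t=10: [65, 21, 65, 21]
t=11: [54, 12, 54, 12]
t=12: [35, 30, 35, 30]
t=13: [89, 87, 89, 87]
t=14: [69, 74, 69, 74]
t=15: [27, 17, 27, 17]
t=16: [55, 76, 55, 76]
t=17: [34, 28, 34, 28]
t=18: [84, 89, 84, 89]
t=19: [72, 62, 72, 62]
t=20: [8, 21, 8, 21]
t=21: [57, 29, 57, 29]
t=22: [77, 30, 77, 30]
t=23: [82, 46, 82, 46]
t=24: [54, 54, 54, 54]
t=25: [30, 30, 30, 30]
t=26: [90, 90, 90, 90]
t=27: [78, 78, 78, 78]
t=28: [42, 42, 42, 42]
t=29: [66, 66, 66, 66]
t=30: [6, 6, 6, 6]
t=31: [18, 18, 18, 18]
t=32: [54, 54, 54, 54]

Answer: x_3(1236) = 42
Key observation: The state at step 24, [54, 54, 54, 54], reappears at step 32: the system is in a cycle of period 8 from step 24 on.  Therefore the state at step 1236 equals the state at step 24 + ((1236 - 24) mod 8) = 28, which is [42, 42, 42, 42].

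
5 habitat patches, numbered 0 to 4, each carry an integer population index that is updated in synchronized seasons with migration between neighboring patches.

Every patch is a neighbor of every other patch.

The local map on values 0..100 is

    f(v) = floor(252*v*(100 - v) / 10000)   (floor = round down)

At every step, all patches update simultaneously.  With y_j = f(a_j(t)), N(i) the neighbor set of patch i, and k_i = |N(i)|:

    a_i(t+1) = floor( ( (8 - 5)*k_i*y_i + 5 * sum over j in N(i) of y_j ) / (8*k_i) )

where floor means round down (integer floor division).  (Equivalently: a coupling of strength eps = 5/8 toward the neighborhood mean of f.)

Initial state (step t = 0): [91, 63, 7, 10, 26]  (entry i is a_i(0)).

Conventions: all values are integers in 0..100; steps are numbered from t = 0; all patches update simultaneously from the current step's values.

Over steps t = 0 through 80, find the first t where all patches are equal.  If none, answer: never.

Simulating step by step:
t=0: [91, 63, 7, 10, 26]  (not all equal)
t=1: [30, 38, 29, 30, 36]  (not all equal)
t=2: [53, 55, 53, 53, 55]  (not all equal)
t=3: [62, 62, 62, 62, 62]  (all equal)

Answer: 3
Key observation: Synchronization is absorbing here: once all patches are equal they stay equal, and step 3 is the first all-equal step.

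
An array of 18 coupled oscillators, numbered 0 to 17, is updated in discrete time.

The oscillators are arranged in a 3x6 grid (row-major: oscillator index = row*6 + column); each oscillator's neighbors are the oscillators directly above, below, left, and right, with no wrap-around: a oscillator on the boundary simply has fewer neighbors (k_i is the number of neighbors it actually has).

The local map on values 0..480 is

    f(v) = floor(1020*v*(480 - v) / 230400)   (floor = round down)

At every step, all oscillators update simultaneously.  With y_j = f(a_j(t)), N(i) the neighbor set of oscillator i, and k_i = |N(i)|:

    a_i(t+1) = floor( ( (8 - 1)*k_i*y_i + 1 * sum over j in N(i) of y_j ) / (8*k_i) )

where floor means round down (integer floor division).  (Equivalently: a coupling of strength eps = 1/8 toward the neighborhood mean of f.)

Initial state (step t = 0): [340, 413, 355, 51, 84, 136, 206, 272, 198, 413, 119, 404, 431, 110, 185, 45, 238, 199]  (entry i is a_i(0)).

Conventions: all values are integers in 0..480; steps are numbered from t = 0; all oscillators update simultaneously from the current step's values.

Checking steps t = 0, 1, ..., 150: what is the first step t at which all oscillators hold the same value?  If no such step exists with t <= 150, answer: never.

Simulating step by step:
t=0: [340, 413, 355, 51, 84, 136, 206, 272, 198, 413, 119, 404, 431, 110, 185, 45, 238, 199]  (not all equal)
t=1: [206, 134, 190, 103, 149, 198, 240, 243, 241, 126, 186, 144, 108, 181, 232, 100, 244, 240]  (not all equal)
t=2: [246, 210, 238, 177, 218, 243, 251, 252, 251, 198, 239, 218, 185, 237, 249, 176, 249, 252]  (not all equal)
t=3: [253, 251, 253, 238, 251, 253, 253, 253, 253, 246, 253, 252, 242, 253, 253, 237, 253, 253]  (not all equal)
t=4: [254, 254, 254, 254, 254, 254, 254, 254, 254, 254, 254, 254, 254, 254, 254, 254, 254, 254]  (all equal)

Answer: 4
Key observation: Synchronization is absorbing here: once all oscillators are equal they stay equal, and step 4 is the first all-equal step.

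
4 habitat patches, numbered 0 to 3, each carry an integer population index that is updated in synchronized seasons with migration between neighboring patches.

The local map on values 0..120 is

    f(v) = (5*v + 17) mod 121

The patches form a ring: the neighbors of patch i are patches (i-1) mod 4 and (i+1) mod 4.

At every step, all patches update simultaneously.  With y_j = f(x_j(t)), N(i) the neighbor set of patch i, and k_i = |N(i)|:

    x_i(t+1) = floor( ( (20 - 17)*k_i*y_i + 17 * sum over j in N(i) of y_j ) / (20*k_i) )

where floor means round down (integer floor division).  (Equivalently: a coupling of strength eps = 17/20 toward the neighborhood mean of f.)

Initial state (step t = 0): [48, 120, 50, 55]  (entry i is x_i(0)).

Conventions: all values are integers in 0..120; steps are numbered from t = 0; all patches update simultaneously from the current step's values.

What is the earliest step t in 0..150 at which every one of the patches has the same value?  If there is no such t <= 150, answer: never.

Simulating step by step:
t=0: [48, 120, 50, 55]  (not all equal)
t=1: [28, 18, 30, 24]  (not all equal)
t=2: [57, 50, 59, 37]  (not all equal)
t=3: [54, 59, 55, 67]  (not all equal)
t=4: [83, 50, 84, 56]  (not all equal)
t=5: [44, 64, 45, 69]  (not all equal)
t=6: [108, 63, 91, 67]  (not all equal)
t=7: [95, 90, 101, 93]  (not all equal)
t=8: [95, 35, 100, 37]  (not all equal)
t=9: [65, 28, 69, 29]  (not all equal)
t=10: [47, 98, 50, 99]  (not all equal)
t=11: [23, 18, 25, 19]  (not all equal)
t=12: [94, 29, 96, 30]  (not all equal)
t=13: [37, 12, 38, 13]  (not all equal)
t=14: [79, 82, 80, 83]  (not all equal)
t=15: [63, 53, 64, 54]  (not all equal)
t=16: [49, 84, 50, 85]  (not all equal)
t=17: [68, 30, 68, 30]  (not all equal)
t=18: [56, 104, 56, 104]  (not all equal)
t=19: [53, 54, 53, 54]  (not all equal)
t=20: [44, 40, 44, 40]  (not all equal)
t=21: [99, 113, 99, 113]  (not all equal)
t=22: [87, 38, 87, 38]  (not all equal)
t=23: [86, 88, 86, 88]  (not all equal)
t=24: [92, 85, 92, 85]  (not all equal)
t=25: [84, 108, 84, 108]  (not all equal)
t=26: [73, 73, 73, 73]  (all equal)

Answer: 26
Key observation: Synchronization is absorbing here: once all patches are equal they stay equal, and step 26 is the first all-equal step.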